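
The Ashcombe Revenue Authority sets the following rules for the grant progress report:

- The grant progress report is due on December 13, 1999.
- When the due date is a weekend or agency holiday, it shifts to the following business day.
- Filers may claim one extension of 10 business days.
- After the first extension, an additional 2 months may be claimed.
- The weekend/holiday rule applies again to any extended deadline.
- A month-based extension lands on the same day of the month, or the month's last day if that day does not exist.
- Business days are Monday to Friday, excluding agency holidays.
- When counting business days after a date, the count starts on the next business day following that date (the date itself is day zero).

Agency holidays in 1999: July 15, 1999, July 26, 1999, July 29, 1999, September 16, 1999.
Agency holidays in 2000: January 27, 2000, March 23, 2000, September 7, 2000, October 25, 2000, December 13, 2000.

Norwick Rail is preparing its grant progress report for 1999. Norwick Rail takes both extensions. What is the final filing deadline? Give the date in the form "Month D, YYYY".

The stated deadline is December 13, 1999.
December 13, 1999 falls on a Monday, which is a business day, so no adjustment is needed.
The 10-business-day extension runs from December 13, 1999 to December 27, 1999.
December 27, 1999 is a Monday and not a listed holiday, so it stands.
Add 2 months to December 27, 1999: February 27, 2000.
February 27, 2000 falls on a Sunday. Rolling to the next business day gives February 28, 2000, a Monday.
The final due date is February 28, 2000.

February 28, 2000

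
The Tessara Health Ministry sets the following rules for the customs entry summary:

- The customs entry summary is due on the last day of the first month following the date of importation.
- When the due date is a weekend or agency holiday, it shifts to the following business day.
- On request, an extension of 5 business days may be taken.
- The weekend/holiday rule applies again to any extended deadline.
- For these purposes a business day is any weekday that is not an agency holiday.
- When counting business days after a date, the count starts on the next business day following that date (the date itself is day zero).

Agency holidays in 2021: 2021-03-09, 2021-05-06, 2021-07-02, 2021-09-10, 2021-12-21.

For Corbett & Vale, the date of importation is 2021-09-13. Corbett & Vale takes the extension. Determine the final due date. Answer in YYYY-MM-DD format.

The first month after 2021-09-13 is October 2021, whose last day is 2021-10-31.
2021-10-31 is a Sunday; the next business day is 2021-11-01 (Monday).
Counting 5 further business days from 2021-11-01 reaches 2021-11-08.
2021-11-08 (Monday) is already a business day.
Deadline: 2021-11-08.

2021-11-08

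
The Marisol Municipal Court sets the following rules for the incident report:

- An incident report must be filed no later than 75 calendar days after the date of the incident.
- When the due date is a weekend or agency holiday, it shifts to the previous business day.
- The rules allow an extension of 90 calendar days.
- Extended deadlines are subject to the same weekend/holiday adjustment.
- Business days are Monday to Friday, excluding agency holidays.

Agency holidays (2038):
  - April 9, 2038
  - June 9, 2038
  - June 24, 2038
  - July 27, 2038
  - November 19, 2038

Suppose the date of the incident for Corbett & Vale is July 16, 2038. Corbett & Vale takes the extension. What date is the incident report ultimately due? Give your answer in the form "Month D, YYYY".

75 calendar days after July 16, 2038 is September 29, 2038.
Since September 29, 2038 is a Wednesday and not a holiday, the date is unchanged.
With the 90-day extension, September 29, 2038 becomes December 28, 2038.
December 28, 2038 falls on a Tuesday, which is a business day, so no adjustment is needed.
Final deadline: December 28, 2038.

December 28, 2038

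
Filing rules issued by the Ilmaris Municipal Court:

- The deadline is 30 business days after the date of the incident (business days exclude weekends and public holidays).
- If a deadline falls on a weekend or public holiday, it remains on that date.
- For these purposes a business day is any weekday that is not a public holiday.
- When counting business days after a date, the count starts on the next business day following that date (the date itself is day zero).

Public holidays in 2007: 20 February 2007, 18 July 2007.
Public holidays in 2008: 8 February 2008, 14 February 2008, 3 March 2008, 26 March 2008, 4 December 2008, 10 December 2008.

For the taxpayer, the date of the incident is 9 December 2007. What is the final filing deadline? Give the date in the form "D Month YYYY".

18 January 2008

Counting 30 business days after 9 December 2007 (skipping weekends and listed holidays) reaches 18 January 2008.
No adjustment is made for weekends or holidays, so 18 January 2008 stands.
So the filing is due 18 January 2008.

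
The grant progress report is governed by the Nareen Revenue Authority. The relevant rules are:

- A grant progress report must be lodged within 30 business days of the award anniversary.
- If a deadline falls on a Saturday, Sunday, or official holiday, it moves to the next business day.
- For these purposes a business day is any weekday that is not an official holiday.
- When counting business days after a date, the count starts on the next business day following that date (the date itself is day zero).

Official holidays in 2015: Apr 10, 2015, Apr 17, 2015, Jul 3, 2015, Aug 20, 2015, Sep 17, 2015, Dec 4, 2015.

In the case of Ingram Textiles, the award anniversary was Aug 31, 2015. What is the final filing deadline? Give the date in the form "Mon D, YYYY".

Oct 13, 2015

30 business days after Aug 31, 2015, excluding weekends and holidays, is Oct 13, 2015.
Oct 13, 2015 is a Tuesday and not a listed holiday, so it stands.
Deadline: Oct 13, 2015.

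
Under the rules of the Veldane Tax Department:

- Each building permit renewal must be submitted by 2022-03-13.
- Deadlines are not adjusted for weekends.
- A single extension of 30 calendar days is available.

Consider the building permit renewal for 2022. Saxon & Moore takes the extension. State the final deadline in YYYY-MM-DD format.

2022-04-12

The stated deadline is 2022-03-13.
2022-03-13 is a Sunday; no weekend or holiday adjustment applies.
The 30-calendar-day extension moves the deadline from 2022-03-13 to 2022-04-12.
No adjustment is made for weekends or holidays, so 2022-04-12 stands.
Deadline: 2022-04-12.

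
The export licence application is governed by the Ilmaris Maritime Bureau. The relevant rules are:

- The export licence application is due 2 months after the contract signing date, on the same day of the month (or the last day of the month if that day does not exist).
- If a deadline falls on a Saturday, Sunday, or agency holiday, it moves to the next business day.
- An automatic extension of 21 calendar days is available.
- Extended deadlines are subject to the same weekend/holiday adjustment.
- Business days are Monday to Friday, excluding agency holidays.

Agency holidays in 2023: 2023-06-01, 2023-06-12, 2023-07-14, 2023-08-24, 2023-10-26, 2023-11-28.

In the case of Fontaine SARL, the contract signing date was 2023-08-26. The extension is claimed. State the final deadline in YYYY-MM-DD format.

Moving 2 months forward from 2023-08-26 on the corresponding day gives 2023-10-26.
Because 2023-10-26 is a listed holiday, the deadline becomes 2023-10-27 (Friday).
The 21-calendar-day extension moves the deadline from 2023-10-27 to 2023-11-17.
2023-11-17 (Friday) is already a business day.
The final due date is 2023-11-17.

2023-11-17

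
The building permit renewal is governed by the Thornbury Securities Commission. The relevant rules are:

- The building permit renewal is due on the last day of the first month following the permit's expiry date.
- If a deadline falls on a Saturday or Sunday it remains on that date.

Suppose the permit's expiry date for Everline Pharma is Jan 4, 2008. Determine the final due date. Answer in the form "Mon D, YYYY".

Feb 29, 2008

1 month after Jan 4, 2008 falls in February 2008; the last day of that month is Feb 29, 2008.
Feb 29, 2008 falls on a Friday. The rules make no weekend/holiday allowance, so it remains Feb 29, 2008.
Final deadline: Feb 29, 2008.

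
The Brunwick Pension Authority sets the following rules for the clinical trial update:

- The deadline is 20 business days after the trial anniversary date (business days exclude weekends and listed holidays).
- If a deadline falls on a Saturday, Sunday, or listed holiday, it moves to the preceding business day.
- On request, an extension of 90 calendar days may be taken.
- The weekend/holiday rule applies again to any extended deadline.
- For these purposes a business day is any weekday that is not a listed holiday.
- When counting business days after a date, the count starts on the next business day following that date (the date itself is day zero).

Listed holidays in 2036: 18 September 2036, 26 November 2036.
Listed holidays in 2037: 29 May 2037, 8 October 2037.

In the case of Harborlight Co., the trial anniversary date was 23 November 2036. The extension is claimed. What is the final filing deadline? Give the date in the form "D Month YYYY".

20 business days after 23 November 2036, excluding weekends and holidays, is 22 December 2036.
Since 22 December 2036 is a Monday and not a holiday, the date is unchanged.
With the 90-day extension, 22 December 2036 becomes 22 March 2037.
22 March 2037 is a Sunday, so it moves to the preceding business day, 20 March 2037 (Friday).
So the filing is due 20 March 2037.

20 March 2037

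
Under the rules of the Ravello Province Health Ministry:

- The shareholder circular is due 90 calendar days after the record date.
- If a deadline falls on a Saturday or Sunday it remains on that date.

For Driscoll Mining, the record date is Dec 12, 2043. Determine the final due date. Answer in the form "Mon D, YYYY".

Adding 90 calendar days to Dec 12, 2043 gives Mar 11, 2044.
No adjustment is made for weekends or holidays, so Mar 11, 2044 stands.
Final deadline: Mar 11, 2044.

Mar 11, 2044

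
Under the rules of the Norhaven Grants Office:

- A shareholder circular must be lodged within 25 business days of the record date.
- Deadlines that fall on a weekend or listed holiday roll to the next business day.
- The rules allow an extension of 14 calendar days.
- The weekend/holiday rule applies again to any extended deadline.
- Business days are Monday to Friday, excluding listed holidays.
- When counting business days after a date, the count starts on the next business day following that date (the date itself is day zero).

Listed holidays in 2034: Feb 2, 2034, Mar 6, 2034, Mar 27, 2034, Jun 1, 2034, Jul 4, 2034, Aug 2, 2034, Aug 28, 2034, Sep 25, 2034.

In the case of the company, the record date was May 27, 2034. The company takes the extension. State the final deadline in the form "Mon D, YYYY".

Jul 17, 2034

Counting 25 business days after May 27, 2034 (skipping weekends and listed holidays) reaches Jul 3, 2034.
Jul 3, 2034 (Monday) is already a business day.
Applying the 14-calendar-day extension: Jul 3, 2034 + 14 days = Jul 17, 2034.
Jul 17, 2034 is a Monday and not a listed holiday, so it stands.
Deadline: Jul 17, 2034.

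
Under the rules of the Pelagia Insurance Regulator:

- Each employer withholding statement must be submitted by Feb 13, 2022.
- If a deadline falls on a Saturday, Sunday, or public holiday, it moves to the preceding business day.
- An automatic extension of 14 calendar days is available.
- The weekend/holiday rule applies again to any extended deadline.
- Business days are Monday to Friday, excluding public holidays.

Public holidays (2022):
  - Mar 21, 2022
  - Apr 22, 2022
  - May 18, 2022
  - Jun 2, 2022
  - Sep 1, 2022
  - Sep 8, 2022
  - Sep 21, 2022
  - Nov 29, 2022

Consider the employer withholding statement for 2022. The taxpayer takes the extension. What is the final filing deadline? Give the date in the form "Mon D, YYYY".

Feb 25, 2022

The statutory due date is Feb 13, 2022.
Feb 13, 2022 is a Sunday; the preceding business day is Feb 11, 2022 (Friday).
Applying the 14-calendar-day extension: Feb 11, 2022 + 14 days = Feb 25, 2022.
Feb 25, 2022 (Friday) is already a business day.
So the filing is due Feb 25, 2022.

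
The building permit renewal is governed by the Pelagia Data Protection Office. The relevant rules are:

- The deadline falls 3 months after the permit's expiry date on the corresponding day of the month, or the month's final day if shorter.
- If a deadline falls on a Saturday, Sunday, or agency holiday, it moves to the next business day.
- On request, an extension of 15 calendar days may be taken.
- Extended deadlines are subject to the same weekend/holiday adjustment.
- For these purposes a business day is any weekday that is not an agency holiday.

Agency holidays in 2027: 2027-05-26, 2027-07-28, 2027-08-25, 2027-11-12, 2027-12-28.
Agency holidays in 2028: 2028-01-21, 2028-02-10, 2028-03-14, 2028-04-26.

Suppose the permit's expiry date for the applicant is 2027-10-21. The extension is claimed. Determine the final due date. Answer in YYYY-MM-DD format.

3 months from 2027-10-21 is 2028-01-21.
Because 2028-01-21 is a listed holiday, the deadline becomes 2028-01-24 (Monday).
Add the 15 calendar-day extension to 2028-01-24: 2028-02-08.
Since 2028-02-08 is a Tuesday and not a holiday, the date is unchanged.
Final deadline: 2028-02-08.

2028-02-08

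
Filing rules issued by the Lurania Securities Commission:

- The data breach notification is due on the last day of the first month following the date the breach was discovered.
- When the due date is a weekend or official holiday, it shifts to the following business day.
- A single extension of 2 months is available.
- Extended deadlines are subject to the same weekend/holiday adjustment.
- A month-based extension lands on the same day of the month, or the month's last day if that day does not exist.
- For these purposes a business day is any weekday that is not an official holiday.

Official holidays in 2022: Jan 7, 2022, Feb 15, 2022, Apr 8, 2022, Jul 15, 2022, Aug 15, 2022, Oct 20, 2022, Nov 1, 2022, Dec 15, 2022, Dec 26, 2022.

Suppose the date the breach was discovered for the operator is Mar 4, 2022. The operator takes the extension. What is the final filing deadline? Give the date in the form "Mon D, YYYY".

Jul 4, 2022

1 month after Mar 4, 2022 falls in April 2022; the last day of that month is Apr 30, 2022.
Apr 30, 2022 is a Saturday; the next business day is May 2, 2022 (Monday).
Add 2 months to May 2, 2022: Jul 2, 2022.
Jul 2, 2022 falls on a Saturday. Rolling to the next business day gives Jul 4, 2022, a Monday.
So the filing is due Jul 4, 2022.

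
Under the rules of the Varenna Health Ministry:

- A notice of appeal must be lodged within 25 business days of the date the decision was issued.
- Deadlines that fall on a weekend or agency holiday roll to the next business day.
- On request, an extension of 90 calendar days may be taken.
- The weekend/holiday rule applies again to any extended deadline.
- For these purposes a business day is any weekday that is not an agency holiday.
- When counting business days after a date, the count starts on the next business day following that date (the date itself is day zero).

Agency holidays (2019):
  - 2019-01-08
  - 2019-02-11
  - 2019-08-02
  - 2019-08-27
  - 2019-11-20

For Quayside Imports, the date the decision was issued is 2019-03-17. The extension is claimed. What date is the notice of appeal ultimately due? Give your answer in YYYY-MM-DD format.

2019-07-18

25 business days after 2019-03-17, excluding weekends and holidays, is 2019-04-19.
Since 2019-04-19 is a Friday and not a holiday, the date is unchanged.
Add the 90 calendar-day extension to 2019-04-19: 2019-07-18.
Since 2019-07-18 is a Thursday and not a holiday, the date is unchanged.
Final deadline: 2019-07-18.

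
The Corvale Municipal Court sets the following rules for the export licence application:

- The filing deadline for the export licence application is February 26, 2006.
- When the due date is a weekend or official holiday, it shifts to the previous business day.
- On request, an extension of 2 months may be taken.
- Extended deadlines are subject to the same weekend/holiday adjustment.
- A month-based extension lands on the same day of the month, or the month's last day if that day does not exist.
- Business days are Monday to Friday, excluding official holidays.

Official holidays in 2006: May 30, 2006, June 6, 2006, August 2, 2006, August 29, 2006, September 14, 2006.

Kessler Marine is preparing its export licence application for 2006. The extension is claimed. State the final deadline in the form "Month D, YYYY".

April 24, 2006

Start from the fixed due date, February 26, 2006.
February 26, 2006 falls on a Sunday. Rolling to the preceding business day gives February 24, 2006, a Friday.
The 2 months extension carries February 24, 2006 to April 24, 2006.
April 24, 2006 is a Monday and not a listed holiday, so it stands.
The final due date is April 24, 2006.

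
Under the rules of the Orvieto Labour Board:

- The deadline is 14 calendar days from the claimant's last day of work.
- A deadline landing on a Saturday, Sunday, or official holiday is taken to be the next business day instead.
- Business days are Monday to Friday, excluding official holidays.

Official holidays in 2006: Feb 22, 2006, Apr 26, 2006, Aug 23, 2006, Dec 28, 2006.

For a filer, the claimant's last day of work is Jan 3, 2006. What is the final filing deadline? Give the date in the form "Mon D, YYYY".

Jan 17, 2006

Adding 14 calendar days to Jan 3, 2006 gives Jan 17, 2006.
Jan 17, 2006 (Tuesday) is already a business day.
So the filing is due Jan 17, 2006.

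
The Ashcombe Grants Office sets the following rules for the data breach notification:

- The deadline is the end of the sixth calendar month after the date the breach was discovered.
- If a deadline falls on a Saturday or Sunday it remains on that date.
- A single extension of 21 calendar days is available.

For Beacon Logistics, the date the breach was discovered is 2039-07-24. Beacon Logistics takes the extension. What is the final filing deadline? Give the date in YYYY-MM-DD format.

The sixth month after 2039-07-24 is January 2040, whose last day is 2040-01-31.
2040-01-31 is a Tuesday; no weekend or holiday adjustment applies.
The 21-calendar-day extension moves the deadline from 2040-01-31 to 2040-02-21.
2040-02-21 falls on a Tuesday. The rules make no weekend/holiday allowance, so it remains 2040-02-21.
Deadline: 2040-02-21.

2040-02-21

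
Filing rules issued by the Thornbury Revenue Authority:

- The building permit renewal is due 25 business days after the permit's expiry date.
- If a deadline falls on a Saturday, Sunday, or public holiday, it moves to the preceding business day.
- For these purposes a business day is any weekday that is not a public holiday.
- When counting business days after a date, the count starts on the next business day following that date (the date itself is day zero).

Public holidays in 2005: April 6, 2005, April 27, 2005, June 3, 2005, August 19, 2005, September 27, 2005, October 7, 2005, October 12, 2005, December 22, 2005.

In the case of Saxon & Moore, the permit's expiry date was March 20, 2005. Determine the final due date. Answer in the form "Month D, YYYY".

April 25, 2005

25 business days after March 20, 2005, excluding weekends and holidays, is April 25, 2005.
Since April 25, 2005 is a Monday and not a holiday, the date is unchanged.
So the filing is due April 25, 2005.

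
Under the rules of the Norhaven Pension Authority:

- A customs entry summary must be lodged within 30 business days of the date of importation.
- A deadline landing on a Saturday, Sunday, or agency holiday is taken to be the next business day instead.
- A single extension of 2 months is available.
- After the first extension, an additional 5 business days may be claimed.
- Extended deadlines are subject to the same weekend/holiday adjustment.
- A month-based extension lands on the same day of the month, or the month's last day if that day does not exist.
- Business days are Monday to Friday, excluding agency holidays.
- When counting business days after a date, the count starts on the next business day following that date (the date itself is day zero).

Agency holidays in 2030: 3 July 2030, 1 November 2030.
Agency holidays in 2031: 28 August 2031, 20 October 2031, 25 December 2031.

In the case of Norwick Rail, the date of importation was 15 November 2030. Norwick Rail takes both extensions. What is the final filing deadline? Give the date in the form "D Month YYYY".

30 business days after 15 November 2030, excluding weekends and holidays, is 27 December 2030.
27 December 2030 is a Friday and not a listed holiday, so it stands.
Applying the 2 months extension: 2 months after 27 December 2030 is 27 February 2031.
Since 27 February 2031 is a Thursday and not a holiday, the date is unchanged.
Applying the 5-business-day extension: 5 business days after 27 February 2031 is 6 March 2031.
6 March 2031 (Thursday) is already a business day.
So the filing is due 6 March 2031.

6 March 2031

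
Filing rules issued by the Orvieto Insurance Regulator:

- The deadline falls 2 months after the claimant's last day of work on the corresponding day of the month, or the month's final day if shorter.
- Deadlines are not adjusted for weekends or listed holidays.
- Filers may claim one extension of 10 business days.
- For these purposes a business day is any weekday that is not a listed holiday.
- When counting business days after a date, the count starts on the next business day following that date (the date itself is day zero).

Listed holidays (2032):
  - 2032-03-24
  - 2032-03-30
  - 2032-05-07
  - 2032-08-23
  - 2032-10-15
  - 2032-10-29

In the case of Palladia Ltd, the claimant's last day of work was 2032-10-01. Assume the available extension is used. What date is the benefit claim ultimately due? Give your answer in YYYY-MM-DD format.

2032-12-15

Moving 2 months forward from 2032-10-01 on the corresponding day gives 2032-12-01.
2032-12-01 is a Wednesday; no weekend or holiday adjustment applies.
Counting 10 further business days from 2032-12-01 reaches 2032-12-15.
2032-12-15 falls on a Wednesday. The rules make no weekend/holiday allowance, so it remains 2032-12-15.
So the filing is due 2032-12-15.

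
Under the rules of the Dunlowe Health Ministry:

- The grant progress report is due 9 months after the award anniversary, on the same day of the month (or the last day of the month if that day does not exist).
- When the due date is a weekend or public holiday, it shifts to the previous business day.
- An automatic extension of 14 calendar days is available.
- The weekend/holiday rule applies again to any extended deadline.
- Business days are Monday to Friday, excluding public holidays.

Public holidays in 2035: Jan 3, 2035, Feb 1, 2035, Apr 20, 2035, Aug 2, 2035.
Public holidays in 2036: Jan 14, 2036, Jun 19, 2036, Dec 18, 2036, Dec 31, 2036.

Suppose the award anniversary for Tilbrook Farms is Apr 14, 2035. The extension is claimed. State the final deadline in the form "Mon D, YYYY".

Jan 25, 2036

9 months after Apr 14, 2035, on the same day of the month, is Jan 14, 2036.
Jan 14, 2036 falls on a listed holiday. Rolling to the preceding business day gives Jan 11, 2036, a Friday.
Applying the 14-calendar-day extension: Jan 11, 2036 + 14 days = Jan 25, 2036.
Since Jan 25, 2036 is a Friday and not a holiday, the date is unchanged.
The final due date is Jan 25, 2036.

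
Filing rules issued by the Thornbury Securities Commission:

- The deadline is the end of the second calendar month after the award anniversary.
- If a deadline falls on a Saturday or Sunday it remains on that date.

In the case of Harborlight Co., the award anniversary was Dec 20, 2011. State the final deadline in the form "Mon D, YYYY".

Feb 29, 2012

2 months after Dec 20, 2011 falls in February 2012; the last day of that month is Feb 29, 2012.
Feb 29, 2012 falls on a Wednesday. The rules make no weekend/holiday allowance, so it remains Feb 29, 2012.
So the filing is due Feb 29, 2012.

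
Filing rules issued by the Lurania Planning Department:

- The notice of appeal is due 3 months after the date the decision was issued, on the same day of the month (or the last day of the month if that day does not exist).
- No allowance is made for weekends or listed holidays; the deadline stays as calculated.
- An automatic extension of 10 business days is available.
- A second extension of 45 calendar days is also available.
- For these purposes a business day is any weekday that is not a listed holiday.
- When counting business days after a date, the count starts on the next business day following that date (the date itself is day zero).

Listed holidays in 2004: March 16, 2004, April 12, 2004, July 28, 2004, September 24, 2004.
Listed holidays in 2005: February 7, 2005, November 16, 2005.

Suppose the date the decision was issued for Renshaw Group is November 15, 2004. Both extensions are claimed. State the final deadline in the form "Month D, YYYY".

3 months after November 15, 2004, on the same day of the month, is February 15, 2005.
February 15, 2005 is a Tuesday; no weekend or holiday adjustment applies.
Applying the 10-business-day extension: 10 business days after February 15, 2005 is March 1, 2005.
March 1, 2005 falls on a Tuesday. The rules make no weekend/holiday allowance, so it remains March 1, 2005.
The 45-calendar-day extension moves the deadline from March 1, 2005 to April 15, 2005.
No adjustment is made for weekends or holidays, so April 15, 2005 stands.
Deadline: April 15, 2005.

April 15, 2005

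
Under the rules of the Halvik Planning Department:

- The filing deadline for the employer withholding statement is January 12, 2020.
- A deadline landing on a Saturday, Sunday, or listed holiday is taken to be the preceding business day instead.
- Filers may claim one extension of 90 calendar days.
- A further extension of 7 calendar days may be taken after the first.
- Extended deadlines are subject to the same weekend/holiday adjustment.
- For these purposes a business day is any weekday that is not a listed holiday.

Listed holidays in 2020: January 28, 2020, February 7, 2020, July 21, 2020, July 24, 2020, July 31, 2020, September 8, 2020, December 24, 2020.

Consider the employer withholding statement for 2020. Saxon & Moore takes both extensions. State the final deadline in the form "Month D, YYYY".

The stated deadline is January 12, 2020.
Because January 12, 2020 is a Sunday, the deadline becomes January 10, 2020 (Friday).
With the 90-day extension, January 10, 2020 becomes April 9, 2020.
April 9, 2020 (Thursday) is already a business day.
Add the 7 calendar-day extension to April 9, 2020: April 16, 2020.
April 16, 2020 (Thursday) is already a business day.
The final due date is April 16, 2020.

April 16, 2020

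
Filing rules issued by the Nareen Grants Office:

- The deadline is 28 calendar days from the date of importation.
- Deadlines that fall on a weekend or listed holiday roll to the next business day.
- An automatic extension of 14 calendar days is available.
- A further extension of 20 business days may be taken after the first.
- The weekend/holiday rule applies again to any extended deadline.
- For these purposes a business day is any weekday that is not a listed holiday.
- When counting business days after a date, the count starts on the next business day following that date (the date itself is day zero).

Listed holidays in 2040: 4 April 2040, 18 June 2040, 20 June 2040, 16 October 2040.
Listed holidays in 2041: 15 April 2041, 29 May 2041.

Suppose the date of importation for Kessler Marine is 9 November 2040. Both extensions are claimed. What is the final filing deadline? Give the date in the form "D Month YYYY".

18 January 2041

Adding 28 calendar days to 9 November 2040 gives 7 December 2040.
Since 7 December 2040 is a Friday and not a holiday, the date is unchanged.
The 14-calendar-day extension moves the deadline from 7 December 2040 to 21 December 2040.
21 December 2040 (Friday) is already a business day.
The 20-business-day extension runs from 21 December 2040 to 18 January 2041.
18 January 2041 falls on a Friday, which is a business day, so no adjustment is needed.
The final due date is 18 January 2041.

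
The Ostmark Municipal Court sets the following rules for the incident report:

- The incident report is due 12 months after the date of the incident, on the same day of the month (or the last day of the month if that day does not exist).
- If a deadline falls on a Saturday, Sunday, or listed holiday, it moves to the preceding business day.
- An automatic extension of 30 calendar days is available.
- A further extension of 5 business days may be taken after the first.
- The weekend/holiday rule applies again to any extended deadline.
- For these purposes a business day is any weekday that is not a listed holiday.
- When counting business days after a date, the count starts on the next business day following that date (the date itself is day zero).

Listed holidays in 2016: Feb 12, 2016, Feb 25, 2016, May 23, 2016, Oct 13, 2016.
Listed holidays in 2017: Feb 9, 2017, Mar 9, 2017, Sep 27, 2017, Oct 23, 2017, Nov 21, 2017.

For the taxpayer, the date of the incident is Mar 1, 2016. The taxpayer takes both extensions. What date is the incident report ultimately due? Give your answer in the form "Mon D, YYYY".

Moving 12 months forward from Mar 1, 2016 on the corresponding day gives Mar 1, 2017.
Mar 1, 2017 is a Wednesday and not a listed holiday, so it stands.
Applying the 30-calendar-day extension: Mar 1, 2017 + 30 days = Mar 31, 2017.
Mar 31, 2017 falls on a Friday, which is a business day, so no adjustment is needed.
The 5-business-day extension runs from Mar 31, 2017 to Apr 7, 2017.
Apr 7, 2017 is a Friday and not a listed holiday, so it stands.
So the filing is due Apr 7, 2017.

Apr 7, 2017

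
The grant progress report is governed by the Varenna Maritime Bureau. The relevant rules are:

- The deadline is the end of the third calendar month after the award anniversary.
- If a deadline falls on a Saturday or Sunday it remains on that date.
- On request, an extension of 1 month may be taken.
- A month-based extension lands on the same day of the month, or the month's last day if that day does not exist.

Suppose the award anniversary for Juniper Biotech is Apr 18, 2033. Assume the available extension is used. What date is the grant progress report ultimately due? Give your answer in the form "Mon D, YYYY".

The third month after Apr 18, 2033 is July 2033, whose last day is Jul 31, 2033.
Jul 31, 2033 falls on a Sunday. The rules make no weekend/holiday allowance, so it remains Jul 31, 2033.
Add 1 month to Jul 31, 2033: Aug 31, 2033.
Aug 31, 2033 is a Wednesday; no weekend or holiday adjustment applies.
The final due date is Aug 31, 2033.

Aug 31, 2033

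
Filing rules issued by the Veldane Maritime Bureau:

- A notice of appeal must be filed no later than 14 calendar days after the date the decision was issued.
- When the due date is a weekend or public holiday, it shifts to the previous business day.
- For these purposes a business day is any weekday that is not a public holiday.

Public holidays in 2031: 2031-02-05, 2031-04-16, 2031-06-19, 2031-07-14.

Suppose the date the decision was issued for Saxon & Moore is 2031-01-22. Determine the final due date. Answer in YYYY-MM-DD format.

14 calendar days after 2031-01-22 is 2031-02-05.
2031-02-05 is a listed holiday, so it moves to the preceding business day, 2031-02-04 (Tuesday).
Final deadline: 2031-02-04.

2031-02-04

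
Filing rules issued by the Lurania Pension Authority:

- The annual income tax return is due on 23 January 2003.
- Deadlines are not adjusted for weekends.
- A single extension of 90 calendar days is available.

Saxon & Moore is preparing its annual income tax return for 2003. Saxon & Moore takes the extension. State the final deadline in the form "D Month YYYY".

23 April 2003

Start from the fixed due date, 23 January 2003.
23 January 2003 falls on a Thursday. The rules make no weekend/holiday allowance, so it remains 23 January 2003.
Add the 90 calendar-day extension to 23 January 2003: 23 April 2003.
23 April 2003 is a Wednesday; no weekend or holiday adjustment applies.
Final deadline: 23 April 2003.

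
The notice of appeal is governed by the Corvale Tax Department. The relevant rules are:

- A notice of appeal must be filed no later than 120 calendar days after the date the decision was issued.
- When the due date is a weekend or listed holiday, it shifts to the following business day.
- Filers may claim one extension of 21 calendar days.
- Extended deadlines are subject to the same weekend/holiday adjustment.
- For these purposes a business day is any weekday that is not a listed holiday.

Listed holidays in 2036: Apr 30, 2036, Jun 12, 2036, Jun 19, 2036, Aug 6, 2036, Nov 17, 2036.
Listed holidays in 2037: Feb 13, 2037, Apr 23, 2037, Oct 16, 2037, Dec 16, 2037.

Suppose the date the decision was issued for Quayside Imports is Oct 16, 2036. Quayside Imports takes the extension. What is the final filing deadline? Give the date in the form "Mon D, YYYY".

Mar 9, 2037

Adding 120 calendar days to Oct 16, 2036 gives Feb 13, 2037.
Feb 13, 2037 is a listed holiday, so it moves to the next business day, Feb 16, 2037 (Monday).
Applying the 21-calendar-day extension: Feb 16, 2037 + 21 days = Mar 9, 2037.
Mar 9, 2037 (Monday) is already a business day.
Deadline: Mar 9, 2037.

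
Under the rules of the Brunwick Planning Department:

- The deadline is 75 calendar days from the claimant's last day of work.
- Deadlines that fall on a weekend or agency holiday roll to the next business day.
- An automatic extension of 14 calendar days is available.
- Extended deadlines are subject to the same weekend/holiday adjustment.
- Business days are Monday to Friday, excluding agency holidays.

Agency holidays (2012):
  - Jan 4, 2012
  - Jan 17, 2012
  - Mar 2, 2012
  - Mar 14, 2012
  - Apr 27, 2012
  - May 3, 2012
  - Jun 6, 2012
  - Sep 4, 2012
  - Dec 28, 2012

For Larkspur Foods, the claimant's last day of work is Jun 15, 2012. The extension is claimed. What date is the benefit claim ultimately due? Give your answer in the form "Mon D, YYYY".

Adding 75 calendar days to Jun 15, 2012 gives Aug 29, 2012.
Since Aug 29, 2012 is a Wednesday and not a holiday, the date is unchanged.
With the 14-day extension, Aug 29, 2012 becomes Sep 12, 2012.
Sep 12, 2012 falls on a Wednesday, which is a business day, so no adjustment is needed.
Deadline: Sep 12, 2012.

Sep 12, 2012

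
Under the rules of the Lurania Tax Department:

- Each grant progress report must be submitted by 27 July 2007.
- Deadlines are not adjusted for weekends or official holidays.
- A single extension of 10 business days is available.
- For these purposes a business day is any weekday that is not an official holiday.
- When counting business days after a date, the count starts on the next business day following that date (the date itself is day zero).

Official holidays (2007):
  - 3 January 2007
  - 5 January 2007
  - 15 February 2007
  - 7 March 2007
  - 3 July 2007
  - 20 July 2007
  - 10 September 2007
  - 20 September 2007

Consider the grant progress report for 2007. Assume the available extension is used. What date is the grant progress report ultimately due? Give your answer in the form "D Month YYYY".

The stated deadline is 27 July 2007.
27 July 2007 is a Friday; no weekend or holiday adjustment applies.
Counting 10 further business days from 27 July 2007 reaches 10 August 2007.
10 August 2007 is a Friday; no weekend or holiday adjustment applies.
So the filing is due 10 August 2007.

10 August 2007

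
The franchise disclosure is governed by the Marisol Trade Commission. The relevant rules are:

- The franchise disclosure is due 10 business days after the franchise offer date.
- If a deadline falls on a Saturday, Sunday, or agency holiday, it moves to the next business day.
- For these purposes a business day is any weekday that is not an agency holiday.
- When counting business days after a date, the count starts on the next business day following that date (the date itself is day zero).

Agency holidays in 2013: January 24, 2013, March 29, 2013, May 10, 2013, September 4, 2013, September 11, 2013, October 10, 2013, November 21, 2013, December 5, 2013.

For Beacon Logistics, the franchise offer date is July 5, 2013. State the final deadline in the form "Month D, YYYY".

July 19, 2013

Starting the day after July 5, 2013 and counting 10 business days lands on July 19, 2013.
July 19, 2013 is a Friday and not a listed holiday, so it stands.
So the filing is due July 19, 2013.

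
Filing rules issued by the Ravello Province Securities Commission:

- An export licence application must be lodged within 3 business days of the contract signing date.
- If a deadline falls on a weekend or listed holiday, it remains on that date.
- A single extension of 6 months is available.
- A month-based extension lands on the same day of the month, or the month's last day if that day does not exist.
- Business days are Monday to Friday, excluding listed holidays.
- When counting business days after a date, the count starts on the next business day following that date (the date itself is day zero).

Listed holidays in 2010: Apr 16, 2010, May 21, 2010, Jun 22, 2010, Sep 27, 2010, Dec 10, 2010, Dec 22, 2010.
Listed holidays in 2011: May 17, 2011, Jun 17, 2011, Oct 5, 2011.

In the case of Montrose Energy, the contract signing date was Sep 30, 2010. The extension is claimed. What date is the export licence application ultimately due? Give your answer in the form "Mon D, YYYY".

Apr 5, 2011

3 business days after Sep 30, 2010, excluding weekends and holidays, is Oct 5, 2010.
Oct 5, 2010 falls on a Tuesday. The rules make no weekend/holiday allowance, so it remains Oct 5, 2010.
Add 6 months to Oct 5, 2010: Apr 5, 2011.
No adjustment is made for weekends or holidays, so Apr 5, 2011 stands.
So the filing is due Apr 5, 2011.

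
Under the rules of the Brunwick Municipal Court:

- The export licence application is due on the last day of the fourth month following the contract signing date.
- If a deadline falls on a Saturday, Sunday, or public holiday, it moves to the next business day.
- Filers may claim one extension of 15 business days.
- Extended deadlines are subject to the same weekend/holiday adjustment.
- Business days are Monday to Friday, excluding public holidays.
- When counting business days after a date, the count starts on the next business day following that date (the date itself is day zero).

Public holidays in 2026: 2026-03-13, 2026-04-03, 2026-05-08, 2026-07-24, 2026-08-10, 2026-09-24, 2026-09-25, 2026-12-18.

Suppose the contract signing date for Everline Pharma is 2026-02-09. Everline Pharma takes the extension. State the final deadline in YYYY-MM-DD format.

2026-07-21

4 months after 2026-02-09 is June 2026; that month ends on 2026-06-30.
2026-06-30 is a Tuesday and not a listed holiday, so it stands.
The 15-business-day extension runs from 2026-06-30 to 2026-07-21.
2026-07-21 (Tuesday) is already a business day.
So the filing is due 2026-07-21.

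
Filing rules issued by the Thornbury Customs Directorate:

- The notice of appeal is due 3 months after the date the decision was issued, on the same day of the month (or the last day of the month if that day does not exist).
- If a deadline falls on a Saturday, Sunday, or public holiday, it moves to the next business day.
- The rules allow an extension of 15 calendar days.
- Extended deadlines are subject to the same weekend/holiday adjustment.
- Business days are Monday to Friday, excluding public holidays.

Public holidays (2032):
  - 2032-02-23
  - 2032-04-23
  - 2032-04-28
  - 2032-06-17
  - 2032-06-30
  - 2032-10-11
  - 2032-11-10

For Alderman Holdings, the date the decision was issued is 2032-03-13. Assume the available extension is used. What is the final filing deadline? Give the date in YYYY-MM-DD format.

Moving 3 months forward from 2032-03-13 on the corresponding day gives 2032-06-13.
2032-06-13 falls on a Sunday. Rolling to the next business day gives 2032-06-14, a Monday.
Add the 15 calendar-day extension to 2032-06-14: 2032-06-29.
2032-06-29 falls on a Tuesday, which is a business day, so no adjustment is needed.
Final deadline: 2032-06-29.

2032-06-29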